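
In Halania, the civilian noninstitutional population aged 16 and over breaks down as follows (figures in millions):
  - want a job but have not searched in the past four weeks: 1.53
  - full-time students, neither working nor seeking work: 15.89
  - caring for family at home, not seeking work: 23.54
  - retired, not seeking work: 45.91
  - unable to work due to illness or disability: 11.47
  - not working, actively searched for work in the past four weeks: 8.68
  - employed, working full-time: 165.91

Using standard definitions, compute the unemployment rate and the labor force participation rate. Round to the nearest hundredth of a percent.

Employed = 165.91 million.
Unemployed = 8.68 million.
Labor force = 165.91 + 8.68 = 174.59 million.
Not in labor force = 1.53 + 15.89 + 23.54 + 45.91 + 11.47 = 98.34 million (those not working and not actively searching are outside the labor force — including those who want a job but have given up searching).
Civilian working-age population = 174.59 + 98.34 = 272.93 million.
Unemployment rate = 8.68 / 174.59 = 4.97%.
Labor force participation rate = 174.59 / 272.93 = 63.97%.

Unemployment rate ≈ 4.97%; labor force participation rate ≈ 63.97%.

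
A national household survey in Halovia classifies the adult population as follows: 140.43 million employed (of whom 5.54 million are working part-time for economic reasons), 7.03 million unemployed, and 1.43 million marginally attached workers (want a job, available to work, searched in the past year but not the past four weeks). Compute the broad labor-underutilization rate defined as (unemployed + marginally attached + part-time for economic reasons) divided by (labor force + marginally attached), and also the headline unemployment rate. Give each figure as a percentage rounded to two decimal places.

Broad underutilization rate ≈ 9.40%; headline unemployment rate ≈ 4.77%.

Labor force = 140.43 + 7.03 = 147.46 million.
Numerator = 7.03 + 1.43 + 5.54 = 14.00 million.
Denominator = 147.46 + 1.43 = 148.89 million.
Broad rate = 14.00 / 148.89 = 9.40%.
Headline unemployment rate = 7.03 / 147.46 = 4.77%.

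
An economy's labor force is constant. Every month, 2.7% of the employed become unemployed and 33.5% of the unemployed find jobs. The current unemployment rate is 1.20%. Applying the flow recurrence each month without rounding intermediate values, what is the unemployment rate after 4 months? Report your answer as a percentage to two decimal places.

With a fixed labor force, u_{t+1} = u_t + s·(1−u_t) − f·u_t = u_t·(1−s−f) + s.
Here 1−s−f = 0.638 and s = 0.027.
u_1 = 0.012000 × 0.638 + 0.027 = 0.034656.
u_2 = 0.034656 × 0.638 + 0.027 = 0.049111.
u_3 = 0.049111 × 0.638 + 0.027 = 0.058333.
u_4 = 0.058333 × 0.638 + 0.027 = 0.064216.

Unemployment rate after four months ≈ 6.42%.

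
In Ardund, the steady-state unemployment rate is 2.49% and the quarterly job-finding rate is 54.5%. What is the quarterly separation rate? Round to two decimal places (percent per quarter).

From u* = s/(s+f): s = u·f/(1−u).
s = 0.0249 × 54.5 / (1 − 0.0249) = 1.3571 / 0.9751 ≈ 1.39% per quarter.

Separation rate ≈ 1.39% per quarter.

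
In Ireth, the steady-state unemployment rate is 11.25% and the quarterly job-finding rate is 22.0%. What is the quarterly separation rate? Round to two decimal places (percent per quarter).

Separation rate ≈ 2.79% per quarter.

From u* = s/(s+f): s = u·f/(1−u).
s = 0.1125 × 22.0 / (1 − 0.1125) = 2.4750 / 0.8875 ≈ 2.79% per quarter.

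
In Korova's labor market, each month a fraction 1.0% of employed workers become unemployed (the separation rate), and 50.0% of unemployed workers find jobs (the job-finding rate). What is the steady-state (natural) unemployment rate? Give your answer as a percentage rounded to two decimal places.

Steady-state unemployment rate ≈ 1.96%.

At steady state the flows balance: s·E = f·U, so U/(E+U) = s/(s+f).
u* = 1.0 / (1.0 + 50.0) = 1.0 / 51.00 = 1.96%.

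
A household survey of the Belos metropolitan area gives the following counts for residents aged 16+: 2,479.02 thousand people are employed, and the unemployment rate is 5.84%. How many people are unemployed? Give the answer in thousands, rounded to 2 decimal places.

Let U be the number unemployed. The labor force is E + U, and U/(E+U) = 0.0584.
So U = 0.0584 × 2,479.02 / (1 − 0.0584) = 144.7748 / 0.9416 ≈ 153.75 thousand.

About 153.75 thousand are unemployed.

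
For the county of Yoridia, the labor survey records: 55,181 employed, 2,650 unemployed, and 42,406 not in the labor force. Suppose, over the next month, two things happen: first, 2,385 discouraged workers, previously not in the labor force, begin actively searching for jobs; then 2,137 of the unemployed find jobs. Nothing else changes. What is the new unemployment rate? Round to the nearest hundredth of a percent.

New unemployment rate ≈ 4.81%.

Initially, labor force = 55,181 + 2,650 = 57,831, so u = 2,650/57,831 = 4.58%.
After the first change, unemployed and labor force both rise by 2,385 → E = 55,181, U = 5,035, labor force = 60,216.
After the second change, unemployed falls and employed rises by 2,137; labor force unchanged → E = 57,318, U = 2,898, labor force = 60,216.
New unemployment rate = 2,898 / 60,216 = 4.81%.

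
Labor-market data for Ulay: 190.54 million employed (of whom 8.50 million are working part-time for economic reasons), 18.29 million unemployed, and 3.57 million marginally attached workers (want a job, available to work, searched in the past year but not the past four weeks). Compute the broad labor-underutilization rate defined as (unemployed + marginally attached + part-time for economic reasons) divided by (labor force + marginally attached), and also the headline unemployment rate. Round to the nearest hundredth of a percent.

Broad underutilization rate ≈ 14.29%; headline unemployment rate ≈ 8.76%.

Labor force = 190.54 + 18.29 = 208.83 million.
Numerator = 18.29 + 3.57 + 8.50 = 30.36 million.
Denominator = 208.83 + 3.57 = 212.40 million.
Broad rate = 30.36 / 212.40 = 14.29%.
Headline unemployment rate = 18.29 / 208.83 = 8.76%.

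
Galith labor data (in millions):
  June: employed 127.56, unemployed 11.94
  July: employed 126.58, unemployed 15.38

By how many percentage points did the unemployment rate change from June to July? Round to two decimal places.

June: labor force = 127.56 + 11.94 = 139.50; u = 11.94/139.50 = 8.56%.
July: labor force = 126.58 + 15.38 = 141.96; u = 15.38/141.96 = 10.83%.
Change = 10.83% − 8.56% = +2.27 pp.

The unemployment rate changed by +2.27 percentage points.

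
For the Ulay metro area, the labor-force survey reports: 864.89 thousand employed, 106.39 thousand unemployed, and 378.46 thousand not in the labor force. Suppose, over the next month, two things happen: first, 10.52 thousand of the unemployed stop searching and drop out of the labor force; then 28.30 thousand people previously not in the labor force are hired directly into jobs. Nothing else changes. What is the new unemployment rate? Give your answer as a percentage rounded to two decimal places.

Initially, labor force = 864.89 + 106.39 = 971.28 thousand, so u = 106.39/971.28 = 10.95%.
After the first change, unemployed and labor force both fall by 10.52 → E = 864.89, U = 95.87, labor force = 960.76 thousand.
After the second change, employed and labor force both rise by 28.30; unemployed unchanged → E = 893.19, U = 95.87, labor force = 989.06 thousand.
New unemployment rate = 95.87 / 989.06 = 9.69%.

New unemployment rate ≈ 9.69%.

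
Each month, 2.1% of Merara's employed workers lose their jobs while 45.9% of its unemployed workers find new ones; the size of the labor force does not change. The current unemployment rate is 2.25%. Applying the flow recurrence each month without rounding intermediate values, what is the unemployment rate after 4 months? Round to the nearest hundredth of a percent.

Unemployment rate after four months ≈ 4.22%.

With a fixed labor force, u_{t+1} = u_t + s·(1−u_t) − f·u_t = u_t·(1−s−f) + s.
Here 1−s−f = 0.520 and s = 0.021.
u_1 = 0.022500 × 0.520 + 0.021 = 0.032700.
u_2 = 0.032700 × 0.520 + 0.021 = 0.038004.
u_3 = 0.038004 × 0.520 + 0.021 = 0.040762.
u_4 = 0.040762 × 0.520 + 0.021 = 0.042196.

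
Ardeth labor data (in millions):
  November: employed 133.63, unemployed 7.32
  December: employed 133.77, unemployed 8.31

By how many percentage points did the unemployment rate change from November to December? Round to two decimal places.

November: labor force = 133.63 + 7.32 = 140.95; u = 7.32/140.95 = 5.19%.
December: labor force = 133.77 + 8.31 = 142.08; u = 8.31/142.08 = 5.85%.
Change = 5.85% − 5.19% = +0.66 pp.

The unemployment rate changed by +0.66 percentage points.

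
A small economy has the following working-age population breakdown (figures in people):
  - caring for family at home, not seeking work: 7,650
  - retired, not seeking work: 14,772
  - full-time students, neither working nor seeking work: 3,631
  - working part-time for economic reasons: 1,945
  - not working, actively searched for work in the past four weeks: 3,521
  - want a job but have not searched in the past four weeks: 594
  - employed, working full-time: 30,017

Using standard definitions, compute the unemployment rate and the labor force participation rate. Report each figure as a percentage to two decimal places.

Unemployment rate ≈ 9.92%; labor force participation rate ≈ 57.11%.

Employed = 1,945 + 30,017 = 31,962 (anyone who worked, including part-time for economic reasons, counts as employed).
Unemployed = 3,521.
Labor force = 31,962 + 3,521 = 35,483.
Not in labor force = 7,650 + 14,772 + 3,631 + 594 = 26,647 (those not working and not actively searching are outside the labor force — including those who want a job but have given up searching).
Civilian working-age population = 35,483 + 26,647 = 62,130.
Unemployment rate = 3,521 / 35,483 = 9.92%.
Labor force participation rate = 35,483 / 62,130 = 57.11%.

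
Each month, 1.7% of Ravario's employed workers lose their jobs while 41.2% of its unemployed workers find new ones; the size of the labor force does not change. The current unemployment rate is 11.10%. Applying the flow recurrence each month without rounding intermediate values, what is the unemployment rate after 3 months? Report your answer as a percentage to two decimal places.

With a fixed labor force, u_{t+1} = u_t + s·(1−u_t) − f·u_t = u_t·(1−s−f) + s.
Here 1−s−f = 0.571 and s = 0.017.
u_1 = 0.111000 × 0.571 + 0.017 = 0.080381.
u_2 = 0.080381 × 0.571 + 0.017 = 0.062898.
u_3 = 0.062898 × 0.571 + 0.017 = 0.052915.

Unemployment rate after three months ≈ 5.29%.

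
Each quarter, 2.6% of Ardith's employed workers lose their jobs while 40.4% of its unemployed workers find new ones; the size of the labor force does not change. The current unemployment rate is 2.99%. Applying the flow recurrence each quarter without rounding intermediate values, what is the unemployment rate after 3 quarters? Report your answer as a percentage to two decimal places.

With a fixed labor force, u_{t+1} = u_t + s·(1−u_t) − f·u_t = u_t·(1−s−f) + s.
Here 1−s−f = 0.570 and s = 0.026.
u_1 = 0.029900 × 0.570 + 0.026 = 0.043043.
u_2 = 0.043043 × 0.570 + 0.026 = 0.050535.
u_3 = 0.050535 × 0.570 + 0.026 = 0.054805.

Unemployment rate after three quarters ≈ 5.48%.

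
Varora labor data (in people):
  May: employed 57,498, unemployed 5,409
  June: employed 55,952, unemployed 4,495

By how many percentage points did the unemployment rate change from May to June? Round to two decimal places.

The unemployment rate changed by −1.16 percentage points.

May: labor force = 57,498 + 5,409 = 62,907; u = 5,409/62,907 = 8.60%.
June: labor force = 55,952 + 4,495 = 60,447; u = 4,495/60,447 = 7.44%.
Change = 7.44% − 8.60% = −1.16 pp.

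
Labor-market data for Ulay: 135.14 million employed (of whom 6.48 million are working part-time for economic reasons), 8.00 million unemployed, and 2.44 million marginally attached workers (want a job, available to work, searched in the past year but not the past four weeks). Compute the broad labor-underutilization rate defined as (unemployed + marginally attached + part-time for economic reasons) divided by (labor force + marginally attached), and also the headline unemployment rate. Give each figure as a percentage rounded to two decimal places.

Labor force = 135.14 + 8.00 = 143.14 million.
Numerator = 8.00 + 2.44 + 6.48 = 16.92 million.
Denominator = 143.14 + 2.44 = 145.58 million.
Broad rate = 16.92 / 145.58 = 11.62%.
Headline unemployment rate = 8.00 / 143.14 = 5.59%.

Broad underutilization rate ≈ 11.62%; headline unemployment rate ≈ 5.59%.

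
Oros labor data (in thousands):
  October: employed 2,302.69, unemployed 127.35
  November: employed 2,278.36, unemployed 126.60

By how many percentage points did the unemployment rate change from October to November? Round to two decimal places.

The unemployment rate changed by +0.02 percentage points.

October: labor force = 2,302.69 + 127.35 = 2,430.04; u = 127.35/2,430.04 = 5.24%.
November: labor force = 2,278.36 + 126.60 = 2,404.96; u = 126.60/2,404.96 = 5.26%.
Change = 5.26% − 5.24% = +0.02 pp.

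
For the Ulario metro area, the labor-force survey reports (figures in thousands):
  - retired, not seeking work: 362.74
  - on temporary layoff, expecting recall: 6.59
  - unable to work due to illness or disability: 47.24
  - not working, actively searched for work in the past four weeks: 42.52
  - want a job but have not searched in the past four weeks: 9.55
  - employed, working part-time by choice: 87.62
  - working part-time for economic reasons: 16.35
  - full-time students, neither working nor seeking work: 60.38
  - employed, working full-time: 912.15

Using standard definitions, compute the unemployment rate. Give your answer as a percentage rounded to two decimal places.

Unemployment rate ≈ 4.61%.

Employed = 87.62 + 16.35 + 912.15 = 1,016.12 thousand (anyone who worked, including part-time for economic reasons, counts as employed).
Unemployed = 6.59 + 42.52 = 49.11 thousand (jobless and actively searching, or on temporary layoff).
Labor force = 1,016.12 + 49.11 = 1,065.23 thousand.
Unemployment rate = 49.11 / 1,065.23 = 4.61%.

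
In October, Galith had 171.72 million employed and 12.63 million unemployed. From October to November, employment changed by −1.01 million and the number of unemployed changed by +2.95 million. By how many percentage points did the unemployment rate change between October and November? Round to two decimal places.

October: labor force = 171.72 + 12.63 = 184.35; u = 12.63/184.35 = 6.85%.
November: labor force = 170.71 + 15.58 = 186.29; u = 15.58/186.29 = 8.36%.
Change = 8.36% − 6.85% = +1.51 pp.

The unemployment rate changed by +1.51 percentage points.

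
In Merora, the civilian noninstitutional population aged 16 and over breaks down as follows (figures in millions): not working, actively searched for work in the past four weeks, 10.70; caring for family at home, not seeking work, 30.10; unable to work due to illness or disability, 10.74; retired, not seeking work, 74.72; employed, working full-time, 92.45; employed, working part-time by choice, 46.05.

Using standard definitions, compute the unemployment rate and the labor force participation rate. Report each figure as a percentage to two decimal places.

Unemployment rate ≈ 7.17%; labor force participation rate ≈ 56.35%.

Employed = 92.45 + 46.05 = 138.50 million.
Unemployed = 10.70 million.
Labor force = 138.50 + 10.70 = 149.20 million.
Not in labor force = 30.10 + 10.74 + 74.72 = 115.56 million (those not working and not actively searching are outside the labor force).
Civilian working-age population = 149.20 + 115.56 = 264.76 million.
Unemployment rate = 10.70 / 149.20 = 7.17%.
Labor force participation rate = 149.20 / 264.76 = 56.35%.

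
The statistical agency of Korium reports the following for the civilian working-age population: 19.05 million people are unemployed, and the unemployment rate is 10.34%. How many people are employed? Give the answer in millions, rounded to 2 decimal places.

Labor force = U / u = 19.05 / 0.1034 ≈ 184.24 million.
Employed = labor force − unemployed = 184.24 − 19.05 = 165.19 million.

About 165.19 million are employed.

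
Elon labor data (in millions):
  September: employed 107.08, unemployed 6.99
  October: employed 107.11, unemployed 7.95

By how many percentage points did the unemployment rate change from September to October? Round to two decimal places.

The unemployment rate changed by +0.78 percentage points.

September: labor force = 107.08 + 6.99 = 114.07; u = 6.99/114.07 = 6.13%.
October: labor force = 107.11 + 7.95 = 115.06; u = 7.95/115.06 = 6.91%.
Change = 6.91% − 6.13% = +0.78 pp.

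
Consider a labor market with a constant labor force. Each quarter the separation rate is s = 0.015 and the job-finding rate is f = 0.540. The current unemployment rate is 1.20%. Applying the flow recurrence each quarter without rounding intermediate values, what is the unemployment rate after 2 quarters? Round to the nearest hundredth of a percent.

With a fixed labor force, u_{t+1} = u_t + s·(1−u_t) − f·u_t = u_t·(1−s−f) + s.
Here 1−s−f = 0.445 and s = 0.015.
u_1 = 0.012000 × 0.445 + 0.015 = 0.020340.
u_2 = 0.020340 × 0.445 + 0.015 = 0.024051.

Unemployment rate after two quarters ≈ 2.41%.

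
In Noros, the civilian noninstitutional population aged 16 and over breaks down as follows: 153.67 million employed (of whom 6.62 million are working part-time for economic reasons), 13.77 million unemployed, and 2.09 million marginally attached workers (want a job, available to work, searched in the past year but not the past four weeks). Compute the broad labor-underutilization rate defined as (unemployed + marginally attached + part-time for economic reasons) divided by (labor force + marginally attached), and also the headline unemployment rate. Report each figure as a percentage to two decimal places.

Broad underutilization rate ≈ 13.26%; headline unemployment rate ≈ 8.22%.

Labor force = 153.67 + 13.77 = 167.44 million.
Numerator = 13.77 + 2.09 + 6.62 = 22.48 million.
Denominator = 167.44 + 2.09 = 169.53 million.
Broad rate = 22.48 / 169.53 = 13.26%.
Headline unemployment rate = 13.77 / 167.44 = 8.22%.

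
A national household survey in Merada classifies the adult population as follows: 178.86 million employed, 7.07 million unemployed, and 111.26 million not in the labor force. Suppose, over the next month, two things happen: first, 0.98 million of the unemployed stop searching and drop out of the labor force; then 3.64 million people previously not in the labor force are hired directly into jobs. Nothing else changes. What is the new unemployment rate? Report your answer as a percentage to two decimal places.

New unemployment rate ≈ 3.23%.

Initially, labor force = 178.86 + 7.07 = 185.93 million, so u = 7.07/185.93 = 3.80%.
After the first change, unemployed and labor force both fall by 0.98 → E = 178.86, U = 6.09, labor force = 184.95 million.
After the second change, employed and labor force both rise by 3.64; unemployed unchanged → E = 182.50, U = 6.09, labor force = 188.59 million.
New unemployment rate = 6.09 / 188.59 = 3.23%.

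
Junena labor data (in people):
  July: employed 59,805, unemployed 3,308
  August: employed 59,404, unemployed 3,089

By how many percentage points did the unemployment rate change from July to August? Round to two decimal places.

The unemployment rate changed by −0.30 percentage points.

July: labor force = 59,805 + 3,308 = 63,113; u = 3,308/63,113 = 5.24%.
August: labor force = 59,404 + 3,089 = 62,493; u = 3,089/62,493 = 4.94%.
Change = 4.94% − 5.24% = −0.30 pp.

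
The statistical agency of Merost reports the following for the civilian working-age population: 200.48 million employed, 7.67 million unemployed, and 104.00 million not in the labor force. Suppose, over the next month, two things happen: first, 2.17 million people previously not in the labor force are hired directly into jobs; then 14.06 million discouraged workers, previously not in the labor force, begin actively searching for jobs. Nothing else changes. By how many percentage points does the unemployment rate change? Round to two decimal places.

The unemployment rate changes by +6.00 percentage points.

Initially, labor force = 200.48 + 7.67 = 208.15 million, so u = 7.67/208.15 = 3.68%.
After the first change, employed and labor force both rise by 2.17; unemployed unchanged → E = 202.65, U = 7.67, labor force = 210.32 million.
After the second change, unemployed and labor force both rise by 14.06 → E = 202.65, U = 21.73, labor force = 224.38 million.
New unemployment rate = 21.73 / 224.38 = 9.68%.
Change = 9.68% − 3.68% = +6.00 percentage points.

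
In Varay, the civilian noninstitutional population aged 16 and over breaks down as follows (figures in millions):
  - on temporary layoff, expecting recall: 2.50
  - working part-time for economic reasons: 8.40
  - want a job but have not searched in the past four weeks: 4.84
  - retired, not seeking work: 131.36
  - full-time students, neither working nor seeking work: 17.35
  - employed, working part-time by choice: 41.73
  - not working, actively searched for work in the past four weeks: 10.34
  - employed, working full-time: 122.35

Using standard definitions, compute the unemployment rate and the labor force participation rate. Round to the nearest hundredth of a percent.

Employed = 8.40 + 41.73 + 122.35 = 172.48 million (anyone who worked, including part-time for economic reasons, counts as employed).
Unemployed = 2.50 + 10.34 = 12.84 million (jobless and actively searching, or on temporary layoff).
Labor force = 172.48 + 12.84 = 185.32 million.
Not in labor force = 4.84 + 131.36 + 17.35 = 153.55 million (those not working and not actively searching are outside the labor force — including those who want a job but have given up searching).
Civilian working-age population = 185.32 + 153.55 = 338.87 million.
Unemployment rate = 12.84 / 185.32 = 6.93%.
Labor force participation rate = 185.32 / 338.87 = 54.69%.

Unemployment rate ≈ 6.93%; labor force participation rate ≈ 54.69%.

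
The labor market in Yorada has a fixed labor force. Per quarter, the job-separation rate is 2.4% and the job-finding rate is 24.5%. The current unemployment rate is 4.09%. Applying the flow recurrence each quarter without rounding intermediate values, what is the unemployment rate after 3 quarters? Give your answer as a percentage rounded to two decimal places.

With a fixed labor force, u_{t+1} = u_t + s·(1−u_t) − f·u_t = u_t·(1−s−f) + s.
Here 1−s−f = 0.731 and s = 0.024.
u_1 = 0.040900 × 0.731 + 0.024 = 0.053898.
u_2 = 0.053898 × 0.731 + 0.024 = 0.063399.
u_3 = 0.063399 × 0.731 + 0.024 = 0.070345.

Unemployment rate after three quarters ≈ 7.03%.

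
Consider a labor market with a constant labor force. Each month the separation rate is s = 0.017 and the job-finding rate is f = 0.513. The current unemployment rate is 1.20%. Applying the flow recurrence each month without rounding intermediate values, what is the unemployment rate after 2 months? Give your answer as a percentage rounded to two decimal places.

With a fixed labor force, u_{t+1} = u_t + s·(1−u_t) − f·u_t = u_t·(1−s−f) + s.
Here 1−s−f = 0.470 and s = 0.017.
u_1 = 0.012000 × 0.470 + 0.017 = 0.022640.
u_2 = 0.022640 × 0.470 + 0.017 = 0.027641.

Unemployment rate after two months ≈ 2.76%.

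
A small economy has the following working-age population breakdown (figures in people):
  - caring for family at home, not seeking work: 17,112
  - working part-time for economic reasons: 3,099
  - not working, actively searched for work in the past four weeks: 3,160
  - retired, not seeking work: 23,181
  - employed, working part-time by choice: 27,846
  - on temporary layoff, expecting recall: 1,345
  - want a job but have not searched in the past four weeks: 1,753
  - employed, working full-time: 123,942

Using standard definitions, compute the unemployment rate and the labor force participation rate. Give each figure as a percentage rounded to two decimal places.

Unemployment rate ≈ 2.83%; labor force participation rate ≈ 79.13%.

Employed = 3,099 + 27,846 + 123,942 = 154,887 (anyone who worked, including part-time for economic reasons, counts as employed).
Unemployed = 3,160 + 1,345 = 4,505 (jobless and actively searching, or on temporary layoff).
Labor force = 154,887 + 4,505 = 159,392.
Not in labor force = 17,112 + 23,181 + 1,753 = 42,046 (those not working and not actively searching are outside the labor force — including those who want a job but have given up searching).
Civilian working-age population = 159,392 + 42,046 = 201,438.
Unemployment rate = 4,505 / 159,392 = 2.83%.
Labor force participation rate = 159,392 / 201,438 = 79.13%.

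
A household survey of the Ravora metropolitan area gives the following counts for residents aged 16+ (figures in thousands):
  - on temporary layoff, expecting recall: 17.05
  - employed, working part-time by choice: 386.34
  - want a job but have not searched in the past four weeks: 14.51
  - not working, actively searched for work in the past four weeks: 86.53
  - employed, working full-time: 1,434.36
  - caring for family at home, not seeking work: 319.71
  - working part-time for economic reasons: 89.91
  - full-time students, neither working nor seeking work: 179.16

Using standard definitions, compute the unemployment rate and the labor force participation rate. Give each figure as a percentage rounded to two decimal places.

Employed = 386.34 + 1,434.36 + 89.91 = 1,910.61 thousand (anyone who worked, including part-time for economic reasons, counts as employed).
Unemployed = 17.05 + 86.53 = 103.58 thousand (jobless and actively searching, or on temporary layoff).
Labor force = 1,910.61 + 103.58 = 2,014.19 thousand.
Not in labor force = 14.51 + 319.71 + 179.16 = 513.38 thousand (those not working and not actively searching are outside the labor force — including those who want a job but have given up searching).
Civilian working-age population = 2,014.19 + 513.38 = 2,527.57 thousand.
Unemployment rate = 103.58 / 2,014.19 = 5.14%.
Labor force participation rate = 2,014.19 / 2,527.57 = 79.69%.

Unemployment rate ≈ 5.14%; labor force participation rate ≈ 79.69%.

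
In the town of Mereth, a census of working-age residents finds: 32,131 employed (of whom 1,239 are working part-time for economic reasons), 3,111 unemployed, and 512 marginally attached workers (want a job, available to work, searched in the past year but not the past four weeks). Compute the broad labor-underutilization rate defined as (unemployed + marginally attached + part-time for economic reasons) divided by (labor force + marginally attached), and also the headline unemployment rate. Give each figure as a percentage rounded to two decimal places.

Broad underutilization rate ≈ 13.60%; headline unemployment rate ≈ 8.83%.

Labor force = 32,131 + 3,111 = 35,242.
Numerator = 3,111 + 512 + 1,239 = 4,862.
Denominator = 35,242 + 512 = 35,754.
Broad rate = 4,862 / 35,754 = 13.60%.
Headline unemployment rate = 3,111 / 35,242 = 8.83%.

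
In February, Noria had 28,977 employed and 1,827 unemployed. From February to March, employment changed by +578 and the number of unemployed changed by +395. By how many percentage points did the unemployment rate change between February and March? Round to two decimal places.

February: labor force = 28,977 + 1,827 = 30,804; u = 1,827/30,804 = 5.93%.
March: labor force = 29,555 + 2,222 = 31,777; u = 2,222/31,777 = 6.99%.
Change = 6.99% − 5.93% = +1.06 pp.

The unemployment rate changed by +1.06 percentage points.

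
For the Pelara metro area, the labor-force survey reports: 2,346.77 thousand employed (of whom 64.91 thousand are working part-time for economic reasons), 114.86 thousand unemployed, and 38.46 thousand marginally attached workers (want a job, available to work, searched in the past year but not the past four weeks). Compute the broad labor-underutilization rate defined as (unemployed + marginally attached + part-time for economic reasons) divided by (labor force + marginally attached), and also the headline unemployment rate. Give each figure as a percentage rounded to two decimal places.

Labor force = 2,346.77 + 114.86 = 2,461.63 thousand.
Numerator = 114.86 + 38.46 + 64.91 = 218.23 thousand.
Denominator = 2,461.63 + 38.46 = 2,500.09 thousand.
Broad rate = 218.23 / 2,500.09 = 8.73%.
Headline unemployment rate = 114.86 / 2,461.63 = 4.67%.

Broad underutilization rate ≈ 8.73%; headline unemployment rate ≈ 4.67%.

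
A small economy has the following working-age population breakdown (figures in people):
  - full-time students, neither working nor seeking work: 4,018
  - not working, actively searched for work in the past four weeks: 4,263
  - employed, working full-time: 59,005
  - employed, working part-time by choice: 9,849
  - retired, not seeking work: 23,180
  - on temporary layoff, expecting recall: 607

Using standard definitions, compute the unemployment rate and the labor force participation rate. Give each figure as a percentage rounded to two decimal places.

Unemployment rate ≈ 6.61%; labor force participation rate ≈ 73.05%.

Employed = 59,005 + 9,849 = 68,854.
Unemployed = 4,263 + 607 = 4,870 (jobless and actively searching, or on temporary layoff).
Labor force = 68,854 + 4,870 = 73,724.
Not in labor force = 4,018 + 23,180 = 27,198 (those not working and not actively searching are outside the labor force).
Civilian working-age population = 73,724 + 27,198 = 100,922.
Unemployment rate = 4,870 / 73,724 = 6.61%.
Labor force participation rate = 73,724 / 100,922 = 73.05%.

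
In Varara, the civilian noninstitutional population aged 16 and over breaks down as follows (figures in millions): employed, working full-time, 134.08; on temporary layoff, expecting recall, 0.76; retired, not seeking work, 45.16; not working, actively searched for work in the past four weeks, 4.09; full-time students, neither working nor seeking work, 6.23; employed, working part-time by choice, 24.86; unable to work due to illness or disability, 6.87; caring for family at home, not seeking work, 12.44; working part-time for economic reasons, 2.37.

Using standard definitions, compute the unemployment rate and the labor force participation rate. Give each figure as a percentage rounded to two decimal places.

Employed = 134.08 + 24.86 + 2.37 = 161.31 million (anyone who worked, including part-time for economic reasons, counts as employed).
Unemployed = 0.76 + 4.09 = 4.85 million (jobless and actively searching, or on temporary layoff).
Labor force = 161.31 + 4.85 = 166.16 million.
Not in labor force = 45.16 + 6.23 + 6.87 + 12.44 = 70.70 million (those not working and not actively searching are outside the labor force).
Civilian working-age population = 166.16 + 70.70 = 236.86 million.
Unemployment rate = 4.85 / 166.16 = 2.92%.
Labor force participation rate = 166.16 / 236.86 = 70.15%.

Unemployment rate ≈ 2.92%; labor force participation rate ≈ 70.15%.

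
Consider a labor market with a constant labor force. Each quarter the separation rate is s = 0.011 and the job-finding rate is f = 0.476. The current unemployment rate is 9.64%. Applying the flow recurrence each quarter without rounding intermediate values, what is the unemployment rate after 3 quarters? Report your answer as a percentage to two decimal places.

With a fixed labor force, u_{t+1} = u_t + s·(1−u_t) − f·u_t = u_t·(1−s−f) + s.
Here 1−s−f = 0.513 and s = 0.011.
u_1 = 0.096400 × 0.513 + 0.011 = 0.060453.
u_2 = 0.060453 × 0.513 + 0.011 = 0.042012.
u_3 = 0.042012 × 0.513 + 0.011 = 0.032552.

Unemployment rate after three quarters ≈ 3.26%.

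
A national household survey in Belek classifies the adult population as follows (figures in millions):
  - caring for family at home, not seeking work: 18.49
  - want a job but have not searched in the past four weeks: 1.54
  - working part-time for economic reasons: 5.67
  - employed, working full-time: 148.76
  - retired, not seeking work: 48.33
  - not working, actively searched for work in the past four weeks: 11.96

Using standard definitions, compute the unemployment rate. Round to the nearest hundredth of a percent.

Unemployment rate ≈ 7.19%.

Employed = 5.67 + 148.76 = 154.43 million (anyone who worked, including part-time for economic reasons, counts as employed).
Unemployed = 11.96 million.
Labor force = 154.43 + 11.96 = 166.39 million.
Unemployment rate = 11.96 / 166.39 = 7.19%.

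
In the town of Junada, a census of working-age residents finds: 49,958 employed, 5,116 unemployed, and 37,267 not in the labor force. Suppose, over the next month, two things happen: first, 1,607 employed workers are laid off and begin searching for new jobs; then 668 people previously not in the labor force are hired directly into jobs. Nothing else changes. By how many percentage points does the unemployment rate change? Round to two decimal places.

The unemployment rate changes by +2.77 percentage points.

Initially, labor force = 49,958 + 5,116 = 55,074, so u = 5,116/55,074 = 9.29%.
After the first change, employed falls and unemployed rises by 1,607; labor force unchanged → E = 48,351, U = 6,723, labor force = 55,074.
After the second change, employed and labor force both rise by 668; unemployed unchanged → E = 49,019, U = 6,723, labor force = 55,742.
New unemployment rate = 6,723 / 55,742 = 12.06%.
Change = 12.06% − 9.29% = +2.77 percentage points.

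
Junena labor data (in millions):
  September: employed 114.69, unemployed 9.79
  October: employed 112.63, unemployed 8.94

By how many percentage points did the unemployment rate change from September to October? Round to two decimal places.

September: labor force = 114.69 + 9.79 = 124.48; u = 9.79/124.48 = 7.86%.
October: labor force = 112.63 + 8.94 = 121.57; u = 8.94/121.57 = 7.35%.
Change = 7.35% − 7.86% = −0.51 pp.

The unemployment rate changed by −0.51 percentage points.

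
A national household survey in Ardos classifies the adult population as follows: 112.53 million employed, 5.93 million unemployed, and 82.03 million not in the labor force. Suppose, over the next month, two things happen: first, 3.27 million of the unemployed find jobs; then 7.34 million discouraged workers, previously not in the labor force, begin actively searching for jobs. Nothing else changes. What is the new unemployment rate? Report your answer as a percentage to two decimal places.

New unemployment rate ≈ 7.95%.

Initially, labor force = 112.53 + 5.93 = 118.46 million, so u = 5.93/118.46 = 5.01%.
After the first change, unemployed falls and employed rises by 3.27; labor force unchanged → E = 115.80, U = 2.66, labor force = 118.46 million.
After the second change, unemployed and labor force both rise by 7.34 → E = 115.80, U = 10.00, labor force = 125.80 million.
New unemployment rate = 10.00 / 125.80 = 7.95%.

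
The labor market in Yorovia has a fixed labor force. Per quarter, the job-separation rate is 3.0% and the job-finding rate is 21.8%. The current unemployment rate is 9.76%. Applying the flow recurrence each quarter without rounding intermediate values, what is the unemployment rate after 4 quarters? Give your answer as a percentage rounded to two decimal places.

With a fixed labor force, u_{t+1} = u_t + s·(1−u_t) − f·u_t = u_t·(1−s−f) + s.
Here 1−s−f = 0.752 and s = 0.030.
u_1 = 0.097600 × 0.752 + 0.030 = 0.103395.
u_2 = 0.103395 × 0.752 + 0.030 = 0.107753.
u_3 = 0.107753 × 0.752 + 0.030 = 0.111030.
u_4 = 0.111030 × 0.752 + 0.030 = 0.113495.

Unemployment rate after four quarters ≈ 11.35%.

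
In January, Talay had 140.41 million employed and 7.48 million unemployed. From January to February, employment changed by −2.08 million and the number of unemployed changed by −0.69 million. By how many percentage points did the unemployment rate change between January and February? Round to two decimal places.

January: labor force = 140.41 + 7.48 = 147.89; u = 7.48/147.89 = 5.06%.
February: labor force = 138.33 + 6.79 = 145.12; u = 6.79/145.12 = 4.68%.
Change = 4.68% − 5.06% = −0.38 pp.

The unemployment rate changed by −0.38 percentage points.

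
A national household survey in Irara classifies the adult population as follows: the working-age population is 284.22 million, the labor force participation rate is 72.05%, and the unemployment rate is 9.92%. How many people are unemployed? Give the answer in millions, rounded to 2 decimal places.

About 20.31 million are unemployed.

Labor force = 0.7205 × 284.22 = 204.78 million.
Unemployed = 0.0992 × 204.78 ≈ 20.31 million.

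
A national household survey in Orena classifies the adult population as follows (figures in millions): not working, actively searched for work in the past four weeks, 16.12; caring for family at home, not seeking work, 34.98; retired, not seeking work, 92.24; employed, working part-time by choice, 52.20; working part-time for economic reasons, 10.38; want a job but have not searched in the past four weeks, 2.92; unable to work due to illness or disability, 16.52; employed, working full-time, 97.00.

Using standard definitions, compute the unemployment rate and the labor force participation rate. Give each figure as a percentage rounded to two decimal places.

Unemployment rate ≈ 9.17%; labor force participation rate ≈ 54.50%.

Employed = 52.20 + 10.38 + 97.00 = 159.58 million (anyone who worked, including part-time for economic reasons, counts as employed).
Unemployed = 16.12 million.
Labor force = 159.58 + 16.12 = 175.70 million.
Not in labor force = 34.98 + 92.24 + 2.92 + 16.52 = 146.66 million (those not working and not actively searching are outside the labor force — including those who want a job but have given up searching).
Civilian working-age population = 175.70 + 146.66 = 322.36 million.
Unemployment rate = 16.12 / 175.70 = 9.17%.
Labor force participation rate = 175.70 / 322.36 = 54.50%.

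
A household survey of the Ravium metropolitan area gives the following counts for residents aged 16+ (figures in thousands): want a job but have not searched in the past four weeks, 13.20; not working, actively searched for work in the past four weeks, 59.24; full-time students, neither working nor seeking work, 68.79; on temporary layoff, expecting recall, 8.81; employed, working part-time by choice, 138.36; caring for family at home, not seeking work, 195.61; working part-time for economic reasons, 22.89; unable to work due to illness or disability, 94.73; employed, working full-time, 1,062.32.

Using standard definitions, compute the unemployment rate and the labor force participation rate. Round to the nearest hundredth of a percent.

Unemployment rate ≈ 5.27%; labor force participation rate ≈ 77.62%.

Employed = 138.36 + 22.89 + 1,062.32 = 1,223.57 thousand (anyone who worked, including part-time for economic reasons, counts as employed).
Unemployed = 59.24 + 8.81 = 68.05 thousand (jobless and actively searching, or on temporary layoff).
Labor force = 1,223.57 + 68.05 = 1,291.62 thousand.
Not in labor force = 13.20 + 68.79 + 195.61 + 94.73 = 372.33 thousand (those not working and not actively searching are outside the labor force — including those who want a job but have given up searching).
Civilian working-age population = 1,291.62 + 372.33 = 1,663.95 thousand.
Unemployment rate = 68.05 / 1,291.62 = 5.27%.
Labor force participation rate = 1,291.62 / 1,663.95 = 77.62%.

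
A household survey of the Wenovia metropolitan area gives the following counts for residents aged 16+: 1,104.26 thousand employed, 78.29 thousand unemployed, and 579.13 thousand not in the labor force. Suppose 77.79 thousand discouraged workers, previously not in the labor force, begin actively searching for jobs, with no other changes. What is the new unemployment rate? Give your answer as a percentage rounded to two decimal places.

Initially, labor force = 1,104.26 + 78.29 = 1,182.55 thousand, so u = 78.29/1,182.55 = 6.62%.
After the change, unemployed and labor force both rise by 77.79 → E = 1,104.26, U = 156.08, labor force = 1,260.34 thousand.
New unemployment rate = 156.08 / 1,260.34 = 12.38%.

New unemployment rate ≈ 12.38%.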